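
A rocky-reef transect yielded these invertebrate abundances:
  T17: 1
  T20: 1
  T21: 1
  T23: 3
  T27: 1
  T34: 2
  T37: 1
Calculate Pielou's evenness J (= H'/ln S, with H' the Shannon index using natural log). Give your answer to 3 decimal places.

Total N = 1+1+1+3+1+2+1 = 10, so the proportions are 0.1, 0.1, 0.1, 0.3, 0.1, 0.2, 0.1 (working shown to 5 dp, full precision carried).
H' = −Σ pᵢ ln pᵢ = −((-0.23026) + (-0.23026) + (-0.23026) + (-0.36119) + (-0.23026) + (-0.32189) + (-0.23026)) = 1.83437.
With S = 7 species, ln S = 1.94591, so J = 1.83437/1.94591 = 0.94268, i.e. 0.943 to 3 decimal places.

0.943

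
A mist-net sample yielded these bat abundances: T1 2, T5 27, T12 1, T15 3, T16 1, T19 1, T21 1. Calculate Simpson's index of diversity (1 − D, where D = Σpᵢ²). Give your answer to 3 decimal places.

Total N = 2+27+1+3+1+1+1 = 36, so the proportions are 0.05556, 0.75, 0.02778, 0.08333, 0.02778, 0.02778, 0.02778 (working shown to 5 dp, full precision carried).
D = 0.05556² + 0.75² + 0.02778² + 0.08333² + 0.02778² + 0.02778² + 0.02778² = 0.00309 + 0.56250 + 0.00077 + 0.00694 + 0.00077 + 0.00077 + 0.00077 = 0.57562.
So 1 − D = 0.42438, i.e. 0.424 to 3 decimal places.

0.424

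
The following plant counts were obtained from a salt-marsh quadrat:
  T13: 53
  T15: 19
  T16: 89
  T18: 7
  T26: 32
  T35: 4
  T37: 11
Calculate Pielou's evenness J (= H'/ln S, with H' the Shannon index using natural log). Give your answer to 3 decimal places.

Total N = 53+19+89+7+32+4+11 = 215, so the proportions are 0.24651, 0.08837, 0.41395, 0.03256, 0.14884, 0.0186, 0.05116 (working shown to 5 dp, full precision carried).
H' = −Σ pᵢ ln pᵢ = −((-0.34520) + (-0.21441) + (-0.36511) + (-0.11150) + (-0.28352) + (-0.07413) + (-0.15209)) = 1.54596.
With S = 7 species, ln S = 1.94591, so J = 1.54596/1.94591 = 0.79447, i.e. 0.794 to 3 decimal places.

0.794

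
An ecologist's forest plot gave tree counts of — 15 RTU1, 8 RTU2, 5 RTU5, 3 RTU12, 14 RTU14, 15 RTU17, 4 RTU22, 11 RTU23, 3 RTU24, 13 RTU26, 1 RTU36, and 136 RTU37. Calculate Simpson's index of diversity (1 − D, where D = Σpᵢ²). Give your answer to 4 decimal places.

0.6238

Total N = 15+8+5+3+14+15+4+11+3+13+1+136 = 228, so the proportions are 0.065789, 0.035088, 0.02193, 0.013158, 0.061404, 0.065789, 0.017544, 0.048246, 0.013158, 0.057018, 0.004386, 0.596491 (working shown to 6 dp, full precision carried).
D = 0.065789² + 0.035088² + 0.02193² + 0.013158² + 0.061404² + 0.065789² + 0.017544² + 0.048246² + 0.013158² + 0.057018² + 0.004386² + 0.596491² = 0.004328 + 0.001231 + 0.000481 + 0.000173 + 0.003770 + 0.004328 + 0.000308 + 0.002328 + 0.000173 + 0.003251 + 0.000019 + 0.355802 = 0.376193.
So 1 − D = 0.623807, i.e. 0.6238 to 4 decimal places.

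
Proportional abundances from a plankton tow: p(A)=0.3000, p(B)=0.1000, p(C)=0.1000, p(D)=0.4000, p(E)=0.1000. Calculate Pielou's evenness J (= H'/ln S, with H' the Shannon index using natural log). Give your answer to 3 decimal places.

0.881

H' = −Σ pᵢ ln pᵢ = −((-0.36119) + (-0.23026) + (-0.23026) + (-0.36652) + (-0.23026)) = 1.41848 (working shown to 5 dp, full precision carried).
With S = 5 species, ln S = 1.60944, so J = 1.41848/1.60944 = 0.88135, i.e. 0.881 to 3 decimal places.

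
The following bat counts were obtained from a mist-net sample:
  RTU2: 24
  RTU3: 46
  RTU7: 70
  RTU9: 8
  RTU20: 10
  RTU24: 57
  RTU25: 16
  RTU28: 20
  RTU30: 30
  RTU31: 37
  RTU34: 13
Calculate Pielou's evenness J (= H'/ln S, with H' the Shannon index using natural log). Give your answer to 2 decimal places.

Total N = 24+46+70+8+10+57+16+20+30+37+13 = 331, so the proportions are 0.0725, 0.139, 0.2115, 0.0242, 0.0302, 0.1722, 0.0483, 0.0604, 0.0906, 0.1118, 0.0393 (working shown to 4 dp, full precision carried).
H' = −Σ pᵢ ln pᵢ = −((-0.1903) + (-0.2743) + (-0.3286) + (-0.0900) + (-0.1057) + (-0.3029) + (-0.1464) + (-0.1696) + (-0.2176) + (-0.2449) + (-0.1271)) = 2.1974.
With S = 11 species, ln S = 2.3979, so J = 2.1974/2.3979 = 0.9164, i.e. 0.92 to 2 decimal places.

0.92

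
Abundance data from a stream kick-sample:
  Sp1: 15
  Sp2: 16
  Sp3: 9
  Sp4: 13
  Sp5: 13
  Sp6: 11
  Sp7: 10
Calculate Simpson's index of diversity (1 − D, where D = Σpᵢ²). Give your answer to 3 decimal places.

Total N = 15+16+9+13+13+11+10 = 87, so the proportions are 0.17241, 0.18391, 0.10345, 0.14943, 0.14943, 0.12644, 0.11494 (working shown to 5 dp, full precision carried).
D = 0.17241² + 0.18391² + 0.10345² + 0.14943² + 0.14943² + 0.12644² + 0.11494² = 0.02973 + 0.03382 + 0.01070 + 0.02233 + 0.02233 + 0.01599 + 0.01321 = 0.14810.
So 1 − D = 0.85190, i.e. 0.852 to 3 decimal places.

0.852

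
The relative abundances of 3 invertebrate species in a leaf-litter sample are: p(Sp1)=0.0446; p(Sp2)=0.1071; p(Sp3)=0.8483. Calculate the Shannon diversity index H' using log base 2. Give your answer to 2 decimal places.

Each pᵢ log₂ pᵢ term (working shown to 4 dp, full precision carried): 0.0446×(-4.4868)=-0.2001, 0.1071×(-3.2230)=-0.3452, 0.8483×(-0.2374)=-0.2013.
Sum = -0.7466, so H' = 0.75.

0.75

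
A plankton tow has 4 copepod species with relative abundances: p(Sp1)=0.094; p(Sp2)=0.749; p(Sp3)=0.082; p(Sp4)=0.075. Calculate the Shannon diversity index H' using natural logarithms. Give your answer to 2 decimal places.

0.84

Each pᵢ ln pᵢ term (working shown to 4 dp, full precision carried): 0.094×(-2.3645)=-0.2223, 0.749×(-0.2890)=-0.2165, 0.082×(-2.5010)=-0.2051, 0.075×(-2.5903)=-0.1943.
Sum = -0.8381, so H' = 0.84.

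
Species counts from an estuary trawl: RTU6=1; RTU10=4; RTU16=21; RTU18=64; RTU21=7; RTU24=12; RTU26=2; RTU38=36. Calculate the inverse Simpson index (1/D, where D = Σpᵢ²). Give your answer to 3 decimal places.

3.574

Total N = 1+4+21+64+7+12+2+36 = 147, so the proportions are 0.0068027, 0.0272109, 0.1428571, 0.4353741, 0.047619, 0.0816327, 0.0136054, 0.244898 (working shown to 7 dp, full precision carried).
D = 0.0068027² + 0.0272109² + 0.1428571² + 0.4353741² + 0.047619² + 0.0816327² + 0.0136054² + 0.244898² = 0.0000463 + 0.0007404 + 0.0204082 + 0.1895507 + 0.0022676 + 0.0066639 + 0.0001851 + 0.0599750 = 0.2798371.
So 1/D = 3.57351, i.e. 3.574 to 3 decimal places.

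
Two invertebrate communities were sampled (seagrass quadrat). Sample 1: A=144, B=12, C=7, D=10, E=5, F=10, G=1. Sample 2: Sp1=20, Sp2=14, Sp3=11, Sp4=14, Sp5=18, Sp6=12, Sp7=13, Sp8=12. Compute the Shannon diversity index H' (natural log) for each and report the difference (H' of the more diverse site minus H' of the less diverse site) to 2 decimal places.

Sample 1: N=189, proportions 0.7619, 0.06349, 0.03704, 0.05291, 0.02646, 0.05291, 0.00529, giving H' = 0.93914 (working shown to 5 dp, full precision carried).
Sample 2: N=114, proportions 0.17544, 0.12281, 0.09649, 0.12281, 0.15789, 0.10526, 0.11404, 0.10526, giving H' = 2.05906.
Difference = |0.93914 − 2.05906| = 1.11992, i.e. 1.12 to 2 decimal places.

1.12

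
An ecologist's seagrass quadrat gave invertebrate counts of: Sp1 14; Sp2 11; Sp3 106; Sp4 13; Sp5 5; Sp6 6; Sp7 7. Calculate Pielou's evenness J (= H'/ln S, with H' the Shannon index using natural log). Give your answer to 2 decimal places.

0.64

Total N = 14+11+106+13+5+6+7 = 162, so the proportions are 0.0864, 0.0679, 0.6543, 0.0802, 0.0309, 0.037, 0.0432 (working shown to 4 dp, full precision carried).
H' = −Σ pᵢ ln pᵢ = −((-0.2116) + (-0.1826) + (-0.2775) + (-0.2024) + (-0.1074) + (-0.1221) + (-0.1358)) = 1.2394.
With S = 7 species, ln S = 1.9459, so J = 1.2394/1.9459 = 0.6369, i.e. 0.64 to 2 decimal places.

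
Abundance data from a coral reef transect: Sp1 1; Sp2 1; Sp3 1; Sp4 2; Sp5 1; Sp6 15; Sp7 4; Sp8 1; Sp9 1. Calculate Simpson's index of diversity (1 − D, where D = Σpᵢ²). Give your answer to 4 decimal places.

Total N = 1+1+1+2+1+15+4+1+1 = 27, so the proportions are 0.037037, 0.037037, 0.037037, 0.074074, 0.037037, 0.555556, 0.148148, 0.037037, 0.037037 (working shown to 6 dp, full precision carried).
D = 0.037037² + 0.037037² + 0.037037² + 0.074074² + 0.037037² + 0.555556² + 0.148148² + 0.037037² + 0.037037² = 0.001372 + 0.001372 + 0.001372 + 0.005487 + 0.001372 + 0.308642 + 0.021948 + 0.001372 + 0.001372 = 0.344307.
So 1 − D = 0.655693, i.e. 0.6557 to 4 decimal places.

0.6557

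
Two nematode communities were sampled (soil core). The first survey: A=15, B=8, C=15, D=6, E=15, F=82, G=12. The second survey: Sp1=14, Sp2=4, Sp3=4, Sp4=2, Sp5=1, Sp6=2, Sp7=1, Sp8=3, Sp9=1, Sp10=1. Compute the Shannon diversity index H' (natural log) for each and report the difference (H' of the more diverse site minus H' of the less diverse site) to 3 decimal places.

The first survey: N=153, proportions 0.09804, 0.05229, 0.09804, 0.03922, 0.09804, 0.53595, 0.07843, giving H' = 1.49829 (working shown to 5 dp, full precision carried).
The second survey: N=33, proportions 0.42424, 0.12121, 0.12121, 0.06061, 0.0303, 0.06061, 0.0303, 0.09091, 0.0303, 0.0303, giving H' = 1.85694.
Difference = |1.49829 − 1.85694| = 0.35865, i.e. 0.359 to 3 decimal places.

0.359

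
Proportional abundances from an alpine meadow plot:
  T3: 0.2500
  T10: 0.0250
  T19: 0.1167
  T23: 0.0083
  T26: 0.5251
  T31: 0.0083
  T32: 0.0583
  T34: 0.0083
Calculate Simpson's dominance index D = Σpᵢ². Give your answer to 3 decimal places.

0.356

D = 0.25² + 0.025² + 0.1167² + 0.0083² + 0.5251² + 0.0083² + 0.0583² + 0.0083² = 0.06250 + 0.00063 + 0.01362 + 0.00007 + 0.27573 + 0.00007 + 0.00340 + 0.00007 = 0.35608 (working shown to 5 dp, full precision carried).
To 3 decimal places, D = 0.356.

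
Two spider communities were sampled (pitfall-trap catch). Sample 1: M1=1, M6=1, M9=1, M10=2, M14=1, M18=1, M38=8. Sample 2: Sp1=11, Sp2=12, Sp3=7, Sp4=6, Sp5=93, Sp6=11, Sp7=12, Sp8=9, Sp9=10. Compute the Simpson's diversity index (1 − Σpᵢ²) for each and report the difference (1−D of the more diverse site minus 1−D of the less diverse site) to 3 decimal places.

0.001

Sample 1: N=15, proportions 0.066667, 0.066667, 0.066667, 0.133333, 0.066667, 0.066667, 0.533333, giving 1−D = 0.675556 (working shown to 6 dp, full precision carried).
Sample 2: N=171, proportions 0.064327, 0.070175, 0.040936, 0.035088, 0.54386, 0.064327, 0.070175, 0.052632, 0.05848, giving 1−D = 0.676995.
Difference = |0.675556 − 0.676995| = 0.001439, i.e. 0.001 to 3 decimal places.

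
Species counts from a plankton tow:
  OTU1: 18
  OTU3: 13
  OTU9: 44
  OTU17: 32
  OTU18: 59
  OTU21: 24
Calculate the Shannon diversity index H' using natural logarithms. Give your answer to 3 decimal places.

1.670

Total N = 18+13+44+32+59+24 = 190, so the proportions are 0.09474, 0.06842, 0.23158, 0.16842, 0.31053, 0.12632 (working shown to 5 dp, full precision carried).
Each pᵢ ln pᵢ term: 0.09474×(-2.35665)=-0.22326, 0.06842×(-2.68207)=-0.18351, 0.23158×(-1.46283)=-0.33876, 0.16842×(-1.78129)=-0.30001, 0.31053×(-1.16949)=-0.36316, 0.12632×(-2.06897)=-0.26134.
Sum = -1.67004, so H' = 1.670.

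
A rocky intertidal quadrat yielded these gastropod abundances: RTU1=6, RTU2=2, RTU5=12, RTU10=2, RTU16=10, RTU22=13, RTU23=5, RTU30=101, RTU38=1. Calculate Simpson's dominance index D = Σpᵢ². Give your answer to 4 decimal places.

Total N = 6+2+12+2+10+13+5+101+1 = 152, so the proportions are 0.039474, 0.013158, 0.078947, 0.013158, 0.065789, 0.085526, 0.032895, 0.664474, 0.006579 (working shown to 6 dp, full precision carried).
D = 0.039474² + 0.013158² + 0.078947² + 0.013158² + 0.065789² + 0.085526² + 0.032895² + 0.664474² + 0.006579² = 0.001558 + 0.000173 + 0.006233 + 0.000173 + 0.004328 + 0.007315 + 0.001082 + 0.441525 + 0.000043 = 0.462431.
To 4 decimal places, D = 0.4624.

0.4624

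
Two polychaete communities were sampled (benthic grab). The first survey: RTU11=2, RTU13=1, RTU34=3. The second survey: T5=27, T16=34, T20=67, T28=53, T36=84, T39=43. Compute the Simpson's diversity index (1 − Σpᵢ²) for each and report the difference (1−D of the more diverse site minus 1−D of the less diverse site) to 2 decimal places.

The first survey: N=6, proportions 0.3333, 0.1667, 0.5, giving 1−D = 0.6111 (working shown to 4 dp, full precision carried).
The second survey: N=308, proportions 0.0877, 0.1104, 0.2175, 0.1721, 0.2727, 0.1396, giving 1−D = 0.8093.
Difference = |0.6111 − 0.8093| = 0.1982, i.e. 0.20 to 2 decimal places.

0.20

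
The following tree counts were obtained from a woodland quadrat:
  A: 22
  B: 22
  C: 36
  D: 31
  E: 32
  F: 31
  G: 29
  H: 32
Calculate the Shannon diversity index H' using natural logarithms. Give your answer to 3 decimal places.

2.066

Total N = 22+22+36+31+32+31+29+32 = 235, so the proportions are 0.093617, 0.093617, 0.153191, 0.131915, 0.13617, 0.131915, 0.123404, 0.13617 (working shown to 6 dp, full precision carried).
Each pᵢ ln pᵢ term: 0.093617×(-2.368543)=-0.221736, 0.093617×(-2.368543)=-0.221736, 0.153191×(-1.876067)=-0.287397, 0.131915×(-2.025598)=-0.267207, 0.13617×(-1.993850)=-0.271503, 0.131915×(-2.025598)=-0.267207, 0.123404×(-2.092290)=-0.258197, 0.13617×(-1.993850)=-0.271503.
Sum = -2.066486, so H' = 2.066.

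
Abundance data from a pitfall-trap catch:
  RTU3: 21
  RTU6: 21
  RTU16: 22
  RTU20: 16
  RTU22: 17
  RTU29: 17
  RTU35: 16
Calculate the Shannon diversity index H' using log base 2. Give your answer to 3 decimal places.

Total N = 21+21+22+16+17+17+16 = 130, so the proportions are 0.16154, 0.16154, 0.16923, 0.12308, 0.13077, 0.13077, 0.12308 (working shown to 5 dp, full precision carried).
Each pᵢ log₂ pᵢ term: 0.16154×(-2.63005)=-0.42485, 0.16154×(-2.63005)=-0.42485, 0.16923×(-2.56294)=-0.43373, 0.12308×(-3.02237)=-0.37198, 0.13077×(-2.93490)=-0.38380, 0.13077×(-2.93490)=-0.38380, 0.12308×(-3.02237)=-0.37198.
Sum = -2.79499, so H' = 2.795.

2.795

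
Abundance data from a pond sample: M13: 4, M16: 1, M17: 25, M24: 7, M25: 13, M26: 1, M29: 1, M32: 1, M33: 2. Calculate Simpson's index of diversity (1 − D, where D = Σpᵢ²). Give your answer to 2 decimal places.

0.71

Total N = 4+1+25+7+13+1+1+1+2 = 55, so the proportions are 0.0727, 0.0182, 0.4545, 0.1273, 0.2364, 0.0182, 0.0182, 0.0182, 0.0364 (working shown to 4 dp, full precision carried).
D = 0.0727² + 0.0182² + 0.4545² + 0.1273² + 0.2364² + 0.0182² + 0.0182² + 0.0182² + 0.0364² = 0.0053 + 0.0003 + 0.2066 + 0.0162 + 0.0559 + 0.0003 + 0.0003 + 0.0003 + 0.0013 = 0.2866.
So 1 − D = 0.7134, i.e. 0.71 to 2 decimal places.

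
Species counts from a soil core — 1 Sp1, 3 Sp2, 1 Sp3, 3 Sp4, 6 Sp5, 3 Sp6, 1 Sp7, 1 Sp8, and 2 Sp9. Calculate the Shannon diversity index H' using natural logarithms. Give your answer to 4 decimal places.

Total N = 1+3+1+3+6+3+1+1+2 = 21, so the proportions are 0.047619, 0.142857, 0.047619, 0.142857, 0.285714, 0.142857, 0.047619, 0.047619, 0.095238 (working shown to 6 dp, full precision carried).
Each pᵢ ln pᵢ term: 0.047619×(-3.044522)=-0.144977, 0.142857×(-1.945910)=-0.277987, 0.047619×(-3.044522)=-0.144977, 0.142857×(-1.945910)=-0.277987, 0.285714×(-1.252763)=-0.357932, 0.142857×(-1.945910)=-0.277987, 0.047619×(-3.044522)=-0.144977, 0.047619×(-3.044522)=-0.144977, 0.095238×(-2.351375)=-0.223941.
Sum = -1.995743, so H' = 1.9957.

1.9957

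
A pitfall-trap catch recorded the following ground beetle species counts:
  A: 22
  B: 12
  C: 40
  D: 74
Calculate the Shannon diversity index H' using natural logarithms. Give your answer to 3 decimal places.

1.187

Total N = 22+12+40+74 = 148, so the proportions are 0.14865, 0.08108, 0.27027, 0.5 (working shown to 5 dp, full precision carried).
Each pᵢ ln pᵢ term: 0.14865×(-1.90617)=-0.28335, 0.08108×(-2.51231)=-0.20370, 0.27027×(-1.30833)=-0.35360, 0.5×(-0.69315)=-0.34657.
Sum = -1.18723, so H' = 1.187.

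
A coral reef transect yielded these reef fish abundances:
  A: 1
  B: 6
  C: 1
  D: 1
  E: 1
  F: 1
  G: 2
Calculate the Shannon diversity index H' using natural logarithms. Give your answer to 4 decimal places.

Total N = 1+6+1+1+1+1+2 = 13, so the proportions are 0.076923, 0.461538, 0.076923, 0.076923, 0.076923, 0.076923, 0.153846 (working shown to 6 dp, full precision carried).
Each pᵢ ln pᵢ term: 0.076923×(-2.564949)=-0.197304, 0.461538×(-0.773190)=-0.356857, 0.076923×(-2.564949)=-0.197304, 0.076923×(-2.564949)=-0.197304, 0.076923×(-2.564949)=-0.197304, 0.076923×(-2.564949)=-0.197304, 0.153846×(-1.871802)=-0.287970.
Sum = -1.631345, so H' = 1.6313.

1.6313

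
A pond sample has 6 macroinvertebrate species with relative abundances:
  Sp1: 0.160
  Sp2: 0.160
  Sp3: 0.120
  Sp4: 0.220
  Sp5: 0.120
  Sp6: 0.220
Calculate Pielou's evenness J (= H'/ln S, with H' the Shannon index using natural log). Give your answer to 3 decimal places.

0.983

H' = −Σ pᵢ ln pᵢ = −((-0.29321) + (-0.29321) + (-0.25443) + (-0.33311) + (-0.25443) + (-0.33311)) = 1.76151 (working shown to 5 dp, full precision carried).
With S = 6 species, ln S = 1.79176, so J = 1.76151/1.79176 = 0.98311, i.e. 0.983 to 3 decimal places.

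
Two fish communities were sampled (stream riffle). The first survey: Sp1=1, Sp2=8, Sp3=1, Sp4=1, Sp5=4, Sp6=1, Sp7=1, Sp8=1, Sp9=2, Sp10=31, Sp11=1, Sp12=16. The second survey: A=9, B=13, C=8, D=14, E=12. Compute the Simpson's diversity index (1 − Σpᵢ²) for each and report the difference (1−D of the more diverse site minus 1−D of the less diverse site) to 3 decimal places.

0.074

The first survey: N=68, proportions 0.014706, 0.117647, 0.014706, 0.014706, 0.058824, 0.014706, 0.014706, 0.014706, 0.029412, 0.455882, 0.014706, 0.235294, giving 1−D = 0.717128 (working shown to 6 dp, full precision carried).
The second survey: N=56, proportions 0.160714, 0.232143, 0.142857, 0.25, 0.214286, giving 1−D = 0.791454.
Difference = |0.717128 − 0.791454| = 0.074326, i.e. 0.074 to 3 decimal places.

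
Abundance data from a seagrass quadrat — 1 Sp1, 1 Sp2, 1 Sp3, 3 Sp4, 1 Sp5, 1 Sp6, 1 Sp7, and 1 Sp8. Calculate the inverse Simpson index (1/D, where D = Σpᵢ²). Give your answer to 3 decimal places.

6.250

Total N = 1+1+1+3+1+1+1+1 = 10, so the proportions are 0.1, 0.1, 0.1, 0.3, 0.1, 0.1, 0.1, 0.1 (working shown to 7 dp, full precision carried).
D = 0.1² + 0.1² + 0.1² + 0.3² + 0.1² + 0.1² + 0.1² + 0.1² = 0.0100000 + 0.0100000 + 0.0100000 + 0.0900000 + 0.0100000 + 0.0100000 + 0.0100000 + 0.0100000 = 0.1600000.
So 1/D = 6.25000, i.e. 6.250 to 3 decimal places.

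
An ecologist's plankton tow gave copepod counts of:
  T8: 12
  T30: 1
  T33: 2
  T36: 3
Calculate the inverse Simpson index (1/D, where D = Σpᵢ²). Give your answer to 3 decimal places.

Total N = 12+1+2+3 = 18, so the proportions are 0.666667, 0.055556, 0.111111, 0.166667 (working shown to 6 dp, full precision carried).
D = 0.666667² + 0.055556² + 0.111111² + 0.166667² = 0.444444 + 0.003086 + 0.012346 + 0.027778 = 0.487654.
So 1/D = 2.05063, i.e. 2.051 to 3 decimal places.

2.051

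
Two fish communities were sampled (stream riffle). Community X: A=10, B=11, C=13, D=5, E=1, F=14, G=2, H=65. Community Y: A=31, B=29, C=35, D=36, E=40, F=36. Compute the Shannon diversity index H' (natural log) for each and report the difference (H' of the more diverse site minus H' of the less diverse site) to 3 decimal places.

Community X: N=121, proportions 0.08264, 0.09091, 0.10744, 0.04132, 0.00826, 0.1157, 0.01653, 0.53719, giving H' = 1.48618 (working shown to 5 dp, full precision carried).
Community Y: N=207, proportions 0.14976, 0.1401, 0.16908, 0.17391, 0.19324, 0.17391, giving H' = 1.78629.
Difference = |1.48618 − 1.78629| = 0.30011, i.e. 0.300 to 3 decimal places.

0.300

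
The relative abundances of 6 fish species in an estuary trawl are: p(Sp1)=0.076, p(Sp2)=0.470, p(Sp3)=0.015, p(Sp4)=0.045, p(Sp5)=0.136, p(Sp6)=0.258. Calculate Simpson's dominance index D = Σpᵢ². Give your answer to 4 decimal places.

0.3140

D = 0.076² + 0.47² + 0.015² + 0.045² + 0.136² + 0.258² = 0.005776 + 0.220900 + 0.000225 + 0.002025 + 0.018496 + 0.066564 = 0.313986 (working shown to 6 dp, full precision carried).
To 4 decimal places, D = 0.3140.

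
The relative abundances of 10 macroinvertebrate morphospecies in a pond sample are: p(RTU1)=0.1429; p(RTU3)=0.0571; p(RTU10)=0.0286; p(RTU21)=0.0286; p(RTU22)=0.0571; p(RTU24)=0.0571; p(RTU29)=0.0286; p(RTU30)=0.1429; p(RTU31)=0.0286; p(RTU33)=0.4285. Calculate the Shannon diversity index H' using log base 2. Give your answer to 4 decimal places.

Each pᵢ log₂ pᵢ term (working shown to 6 dp, full precision carried): 0.1429×(-2.806922)=-0.401109, 0.0571×(-4.130365)=-0.235844, 0.0286×(-5.127841)=-0.146656, 0.0286×(-5.127841)=-0.146656, 0.0571×(-4.130365)=-0.235844, 0.0571×(-4.130365)=-0.235844, 0.0286×(-5.127841)=-0.146656, 0.1429×(-2.806922)=-0.401109, 0.0286×(-5.127841)=-0.146656, 0.4285×(-1.222633)=-0.523898.
Sum = -2.620273, so H' = 2.6203.

2.6203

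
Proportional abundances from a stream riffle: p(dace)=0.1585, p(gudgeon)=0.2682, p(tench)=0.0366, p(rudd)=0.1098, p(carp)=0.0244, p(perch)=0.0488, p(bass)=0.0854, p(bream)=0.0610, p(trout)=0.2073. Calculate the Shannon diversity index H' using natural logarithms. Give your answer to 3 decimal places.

Each pᵢ ln pᵢ term (working shown to 5 dp, full precision carried): 0.1585×(-1.84200)=-0.29196, 0.2682×(-1.31602)=-0.35296, 0.0366×(-3.30771)=-0.12106, 0.1098×(-2.20909)=-0.24256, 0.0244×(-3.71317)=-0.09060, 0.0488×(-3.02002)=-0.14738, 0.0854×(-2.46041)=-0.21012, 0.061×(-2.79688)=-0.17061, 0.2073×(-1.57359)=-0.32620.
Sum = -1.95345, so H' = 1.953.

1.953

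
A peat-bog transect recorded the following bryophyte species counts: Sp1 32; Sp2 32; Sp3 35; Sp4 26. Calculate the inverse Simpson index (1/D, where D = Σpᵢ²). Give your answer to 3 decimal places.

3.957

Total N = 32+32+35+26 = 125, so the proportions are 0.256, 0.256, 0.28, 0.208 (working shown to 7 dp, full precision carried).
D = 0.256² + 0.256² + 0.28² + 0.208² = 0.0655360 + 0.0655360 + 0.0784000 + 0.0432640 = 0.2527360.
So 1/D = 3.95670, i.e. 3.957 to 3 decimal places.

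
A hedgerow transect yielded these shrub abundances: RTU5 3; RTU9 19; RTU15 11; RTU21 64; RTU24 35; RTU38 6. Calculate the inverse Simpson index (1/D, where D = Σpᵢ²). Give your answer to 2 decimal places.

3.26

Total N = 3+19+11+64+35+6 = 138, so the proportions are 0.021739, 0.137681, 0.07971, 0.463768, 0.253623, 0.043478 (working shown to 6 dp, full precision carried).
D = 0.021739² + 0.137681² + 0.07971² + 0.463768² + 0.253623² + 0.043478² = 0.000473 + 0.018956 + 0.006354 + 0.215081 + 0.064325 + 0.001890 = 0.307078.
So 1/D = 3.2565, i.e. 3.26 to 2 decimal places.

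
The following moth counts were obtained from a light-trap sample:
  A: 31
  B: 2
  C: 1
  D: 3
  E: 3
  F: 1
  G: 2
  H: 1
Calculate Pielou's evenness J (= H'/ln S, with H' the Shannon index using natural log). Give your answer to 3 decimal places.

Total N = 31+2+1+3+3+1+2+1 = 44, so the proportions are 0.70455, 0.04545, 0.02273, 0.06818, 0.06818, 0.02273, 0.04545, 0.02273 (working shown to 5 dp, full precision carried).
H' = −Σ pᵢ ln pᵢ = −((-0.24673) + (-0.14050) + (-0.08600) + (-0.18311) + (-0.18311) + (-0.08600) + (-0.14050) + (-0.08600)) = 1.15197.
With S = 8 species, ln S = 2.07944, so J = 1.15197/2.07944 = 0.55398, i.e. 0.554 to 3 decimal places.

0.554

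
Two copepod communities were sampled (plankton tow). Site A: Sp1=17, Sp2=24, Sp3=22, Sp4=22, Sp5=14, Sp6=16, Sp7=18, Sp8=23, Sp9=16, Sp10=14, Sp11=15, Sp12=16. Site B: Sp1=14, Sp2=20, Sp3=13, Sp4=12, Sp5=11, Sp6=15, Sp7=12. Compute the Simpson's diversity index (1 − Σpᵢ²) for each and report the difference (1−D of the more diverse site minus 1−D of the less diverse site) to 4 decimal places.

Site A: N=217, proportions 0.078341, 0.110599, 0.101382, 0.101382, 0.064516, 0.073733, 0.082949, 0.105991, 0.073733, 0.064516, 0.069124, 0.073733, giving 1−D = 0.913547 (working shown to 6 dp, full precision carried).
Site B: N=97, proportions 0.14433, 0.206186, 0.134021, 0.123711, 0.113402, 0.154639, 0.123711, giving 1−D = 0.851313.
Difference = |0.913547 − 0.851313| = 0.062234, i.e. 0.0622 to 4 decimal places.

0.0622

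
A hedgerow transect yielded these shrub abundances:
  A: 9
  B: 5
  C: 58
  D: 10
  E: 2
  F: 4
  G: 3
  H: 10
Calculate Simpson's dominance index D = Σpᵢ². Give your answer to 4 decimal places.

0.3626

Total N = 9+5+58+10+2+4+3+10 = 101, so the proportions are 0.089109, 0.049505, 0.574257, 0.09901, 0.019802, 0.039604, 0.029703, 0.09901 (working shown to 6 dp, full precision carried).
D = 0.089109² + 0.049505² + 0.574257² + 0.09901² + 0.019802² + 0.039604² + 0.029703² + 0.09901² = 0.007940 + 0.002451 + 0.329772 + 0.009803 + 0.000392 + 0.001568 + 0.000882 + 0.009803 = 0.362612.
To 4 decimal places, D = 0.3626.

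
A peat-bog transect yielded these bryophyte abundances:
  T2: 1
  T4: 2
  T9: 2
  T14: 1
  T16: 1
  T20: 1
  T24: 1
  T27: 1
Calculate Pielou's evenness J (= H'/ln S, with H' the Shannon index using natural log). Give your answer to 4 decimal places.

0.9740

Total N = 1+2+2+1+1+1+1+1 = 10, so the proportions are 0.1, 0.2, 0.2, 0.1, 0.1, 0.1, 0.1, 0.1 (working shown to 6 dp, full precision carried).
H' = −Σ pᵢ ln pᵢ = −((-0.230259) + (-0.321888) + (-0.321888) + (-0.230259) + (-0.230259) + (-0.230259) + (-0.230259) + (-0.230259)) = 2.025326.
With S = 8 species, ln S = 2.079442, so J = 2.025326/2.079442 = 0.973976, i.e. 0.9740 to 4 decimal places.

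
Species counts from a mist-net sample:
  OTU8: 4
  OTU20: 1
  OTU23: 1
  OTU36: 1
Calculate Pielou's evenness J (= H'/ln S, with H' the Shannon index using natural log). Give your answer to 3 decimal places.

0.832

Total N = 4+1+1+1 = 7, so the proportions are 0.57143, 0.14286, 0.14286, 0.14286 (working shown to 5 dp, full precision carried).
H' = −Σ pᵢ ln pᵢ = −((-0.31978) + (-0.27799) + (-0.27799) + (-0.27799)) = 1.15374.
With S = 4 species, ln S = 1.38629, so J = 1.15374/1.38629 = 0.83225, i.e. 0.832 to 3 decimal places.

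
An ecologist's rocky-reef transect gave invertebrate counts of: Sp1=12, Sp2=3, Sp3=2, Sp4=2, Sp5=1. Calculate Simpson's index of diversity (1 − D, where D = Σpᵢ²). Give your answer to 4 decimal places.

Total N = 12+3+2+2+1 = 20, so the proportions are 0.6, 0.15, 0.1, 0.1, 0.05 (working shown to 6 dp, full precision carried).
D = 0.6² + 0.15² + 0.1² + 0.1² + 0.05² = 0.360000 + 0.022500 + 0.010000 + 0.010000 + 0.002500 = 0.405000.
So 1 − D = 0.595000, i.e. 0.5950 to 4 decimal places.

0.5950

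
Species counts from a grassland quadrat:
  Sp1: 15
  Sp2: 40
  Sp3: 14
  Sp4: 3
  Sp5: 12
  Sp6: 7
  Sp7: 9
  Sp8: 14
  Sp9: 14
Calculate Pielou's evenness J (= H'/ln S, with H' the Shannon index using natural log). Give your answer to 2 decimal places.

Total N = 15+40+14+3+12+7+9+14+14 = 128, so the proportions are 0.1172, 0.3125, 0.1094, 0.0234, 0.0938, 0.0547, 0.0703, 0.1094, 0.1094 (working shown to 4 dp, full precision carried).
H' = −Σ pᵢ ln pᵢ = −((-0.2512) + (-0.3635) + (-0.2420) + (-0.0880) + (-0.2219) + (-0.1589) + (-0.1867) + (-0.2420) + (-0.2420)) = 1.9963.
With S = 9 species, ln S = 2.1972, so J = 1.9963/2.1972 = 0.9086, i.e. 0.91 to 2 decimal places.

0.91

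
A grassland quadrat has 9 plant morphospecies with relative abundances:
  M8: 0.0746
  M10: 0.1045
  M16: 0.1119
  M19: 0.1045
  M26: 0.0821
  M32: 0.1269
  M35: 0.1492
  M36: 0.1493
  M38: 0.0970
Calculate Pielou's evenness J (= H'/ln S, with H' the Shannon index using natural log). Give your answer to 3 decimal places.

H' = −Σ pᵢ ln pᵢ = −((-0.19363) + (-0.23602) + (-0.24508) + (-0.23602) + (-0.20523) + (-0.26197) + (-0.28385) + (-0.28394) + (-0.22631)) = 2.17204 (working shown to 5 dp, full precision carried).
With S = 9 species, ln S = 2.19722, so J = 2.17204/2.19722 = 0.98854, i.e. 0.989 to 3 decimal places.

0.989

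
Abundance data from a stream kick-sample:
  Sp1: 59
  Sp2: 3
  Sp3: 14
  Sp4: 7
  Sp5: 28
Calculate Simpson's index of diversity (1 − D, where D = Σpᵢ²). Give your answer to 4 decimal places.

Total N = 59+3+14+7+28 = 111, so the proportions are 0.531532, 0.027027, 0.126126, 0.063063, 0.252252 (working shown to 6 dp, full precision carried).
D = 0.531532² + 0.027027² + 0.126126² + 0.063063² + 0.252252² = 0.282526 + 0.000730 + 0.015908 + 0.003977 + 0.063631 = 0.366772.
So 1 − D = 0.633228, i.e. 0.6332 to 4 decimal places.

0.6332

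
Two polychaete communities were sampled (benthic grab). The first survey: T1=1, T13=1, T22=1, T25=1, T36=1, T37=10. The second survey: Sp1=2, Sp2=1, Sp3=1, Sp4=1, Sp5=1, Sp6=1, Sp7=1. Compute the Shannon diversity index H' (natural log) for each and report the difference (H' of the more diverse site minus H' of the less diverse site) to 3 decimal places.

0.733

The first survey: N=15, proportions 0.06667, 0.06667, 0.06667, 0.06667, 0.06667, 0.66667, giving H' = 1.17299 (working shown to 5 dp, full precision carried).
The second survey: N=8, proportions 0.25, 0.125, 0.125, 0.125, 0.125, 0.125, 0.125, giving H' = 1.90615.
Difference = |1.17299 − 1.90615| = 0.73316, i.e. 0.733 to 3 decimal places.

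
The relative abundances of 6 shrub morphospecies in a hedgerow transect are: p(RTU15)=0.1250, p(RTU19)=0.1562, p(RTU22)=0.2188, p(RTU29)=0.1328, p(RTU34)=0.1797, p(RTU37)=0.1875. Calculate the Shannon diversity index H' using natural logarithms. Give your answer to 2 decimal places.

Each pᵢ ln pᵢ term (working shown to 4 dp, full precision carried): 0.125×(-2.0794)=-0.2599, 0.1562×(-1.8566)=-0.2900, 0.2188×(-1.5196)=-0.3325, 0.1328×(-2.0189)=-0.2681, 0.1797×(-1.7165)=-0.3084, 0.1875×(-1.6740)=-0.3139.
Sum = -1.7729, so H' = 1.77.

1.77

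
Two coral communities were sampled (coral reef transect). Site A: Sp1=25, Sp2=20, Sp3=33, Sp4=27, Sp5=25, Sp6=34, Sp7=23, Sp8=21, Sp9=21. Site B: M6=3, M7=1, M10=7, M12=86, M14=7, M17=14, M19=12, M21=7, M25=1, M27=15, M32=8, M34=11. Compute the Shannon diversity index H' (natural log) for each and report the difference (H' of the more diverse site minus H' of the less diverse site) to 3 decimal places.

0.391

Site A: N=229, proportions 0.10917, 0.087336, 0.144105, 0.117904, 0.10917, 0.148472, 0.100437, 0.091703, 0.091703, giving H' = 2.179952 (working shown to 6 dp, full precision carried).
Site B: N=172, proportions 0.017442, 0.005814, 0.040698, 0.5, 0.040698, 0.081395, 0.069767, 0.040698, 0.005814, 0.087209, 0.046512, 0.063953, giving H' = 1.789165.
Difference = |2.179952 − 1.789165| = 0.390787, i.e. 0.391 to 3 decimal places.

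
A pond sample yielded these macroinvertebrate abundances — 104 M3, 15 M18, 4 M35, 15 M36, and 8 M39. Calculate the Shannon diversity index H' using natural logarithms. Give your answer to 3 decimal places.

0.967

Total N = 104+15+4+15+8 = 146, so the proportions are 0.71233, 0.10274, 0.0274, 0.10274, 0.05479 (working shown to 5 dp, full precision carried).
Each pᵢ ln pᵢ term: 0.71233×(-0.33922)=-0.24163, 0.10274×(-2.27556)=-0.23379, 0.0274×(-3.59731)=-0.09856, 0.10274×(-2.27556)=-0.23379, 0.05479×(-2.90417)=-0.15913.
Sum = -0.96690, so H' = 0.967.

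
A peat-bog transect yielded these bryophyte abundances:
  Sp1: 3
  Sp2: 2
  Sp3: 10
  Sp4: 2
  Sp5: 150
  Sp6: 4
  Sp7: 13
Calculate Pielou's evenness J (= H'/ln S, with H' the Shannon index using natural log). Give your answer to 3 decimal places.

0.391

Total N = 3+2+10+2+150+4+13 = 184, so the proportions are 0.0163, 0.01087, 0.05435, 0.01087, 0.81522, 0.02174, 0.07065 (working shown to 5 dp, full precision carried).
H' = −Σ pᵢ ln pᵢ = −((-0.06711) + (-0.04915) + (-0.15828) + (-0.04915) + (-0.16655) + (-0.08323) + (-0.18723)) = 0.76070.
With S = 7 species, ln S = 1.94591, so J = 0.76070/1.94591 = 0.39092, i.e. 0.391 to 3 decimal places.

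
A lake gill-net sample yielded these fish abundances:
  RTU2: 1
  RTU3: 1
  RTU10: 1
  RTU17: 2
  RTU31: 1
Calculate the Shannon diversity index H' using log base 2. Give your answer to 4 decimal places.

Total N = 1+1+1+2+1 = 6, so the proportions are 0.166667, 0.166667, 0.166667, 0.333333, 0.166667 (working shown to 6 dp, full precision carried).
Each pᵢ log₂ pᵢ term: 0.166667×(-2.584963)=-0.430827, 0.166667×(-2.584963)=-0.430827, 0.166667×(-2.584963)=-0.430827, 0.333333×(-1.584963)=-0.528321, 0.166667×(-2.584963)=-0.430827.
Sum = -2.251629, so H' = 2.2516.

2.2516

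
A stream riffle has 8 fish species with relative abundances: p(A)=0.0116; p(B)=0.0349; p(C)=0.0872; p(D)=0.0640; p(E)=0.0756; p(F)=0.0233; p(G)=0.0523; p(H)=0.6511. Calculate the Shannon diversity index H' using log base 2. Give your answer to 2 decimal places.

1.84

Each pᵢ log₂ pᵢ term (working shown to 4 dp, full precision carried): 0.0116×(-6.4297)=-0.0746, 0.0349×(-4.8406)=-0.1689, 0.0872×(-3.5195)=-0.3069, 0.064×(-3.9658)=-0.2538, 0.0756×(-3.7255)=-0.2816, 0.0233×(-5.4235)=-0.1264, 0.0523×(-4.2570)=-0.2226, 0.6511×(-0.6190)=-0.4031.
Sum = -1.8380, so H' = 1.84.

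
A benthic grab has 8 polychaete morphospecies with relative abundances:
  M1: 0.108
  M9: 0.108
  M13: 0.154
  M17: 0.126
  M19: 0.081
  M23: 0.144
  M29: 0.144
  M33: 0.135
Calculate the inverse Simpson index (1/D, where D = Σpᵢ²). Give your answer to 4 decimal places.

D = 0.108² + 0.108² + 0.154² + 0.126² + 0.081² + 0.144² + 0.144² + 0.135² = 0.01166400 + 0.01166400 + 0.02371600 + 0.01587600 + 0.00656100 + 0.02073600 + 0.02073600 + 0.01822500 = 0.12917800 (working shown to 8 dp, full precision carried).
So 1/D = 7.741256, i.e. 7.7413 to 4 decimal places.

7.7413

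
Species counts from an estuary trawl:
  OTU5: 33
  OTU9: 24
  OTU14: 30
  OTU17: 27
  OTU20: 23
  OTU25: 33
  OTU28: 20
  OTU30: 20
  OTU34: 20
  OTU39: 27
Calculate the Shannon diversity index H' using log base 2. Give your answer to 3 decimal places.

3.296

Total N = 33+24+30+27+23+33+20+20+20+27 = 257, so the proportions are 0.1284, 0.09339, 0.11673, 0.10506, 0.08949, 0.1284, 0.07782, 0.07782, 0.07782, 0.10506 (working shown to 5 dp, full precision carried).
Each pᵢ log₂ pᵢ term: 0.1284×(-2.96123)=-0.38024, 0.09339×(-3.42066)=-0.31944, 0.11673×(-3.09873)=-0.36172, 0.10506×(-3.25074)=-0.34152, 0.08949×(-3.48206)=-0.31162, 0.1284×(-2.96123)=-0.38024, 0.07782×(-3.68370)=-0.28667, 0.07782×(-3.68370)=-0.28667, 0.07782×(-3.68370)=-0.28667, 0.10506×(-3.25074)=-0.34152.
Sum = -3.29630, so H' = 3.296.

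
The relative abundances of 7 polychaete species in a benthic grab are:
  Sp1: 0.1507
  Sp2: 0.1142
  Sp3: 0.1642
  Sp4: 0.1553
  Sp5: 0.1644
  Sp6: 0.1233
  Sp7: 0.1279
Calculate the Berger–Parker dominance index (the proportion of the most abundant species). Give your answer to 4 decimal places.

The largest proportion is 0.1644, i.e. d = 0.1644 to 4 decimal places.

0.1644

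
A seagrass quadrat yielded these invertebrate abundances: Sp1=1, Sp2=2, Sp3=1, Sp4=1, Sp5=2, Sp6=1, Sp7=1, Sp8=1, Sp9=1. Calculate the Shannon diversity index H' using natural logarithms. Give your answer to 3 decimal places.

Total N = 1+2+1+1+2+1+1+1+1 = 11, so the proportions are 0.09091, 0.18182, 0.09091, 0.09091, 0.18182, 0.09091, 0.09091, 0.09091, 0.09091 (working shown to 5 dp, full precision carried).
Each pᵢ ln pᵢ term: 0.09091×(-2.39790)=-0.21799, 0.18182×(-1.70475)=-0.30995, 0.09091×(-2.39790)=-0.21799, 0.09091×(-2.39790)=-0.21799, 0.18182×(-1.70475)=-0.30995, 0.09091×(-2.39790)=-0.21799, 0.09091×(-2.39790)=-0.21799, 0.09091×(-2.39790)=-0.21799, 0.09091×(-2.39790)=-0.21799.
Sum = -2.14584, so H' = 2.146.

2.146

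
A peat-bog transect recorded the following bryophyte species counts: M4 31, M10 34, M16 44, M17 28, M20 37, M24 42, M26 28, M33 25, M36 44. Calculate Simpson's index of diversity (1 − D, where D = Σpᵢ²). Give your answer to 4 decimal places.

0.8845

Total N = 31+34+44+28+37+42+28+25+44 = 313, so the proportions are 0.099042, 0.108626, 0.140575, 0.089457, 0.118211, 0.134185, 0.089457, 0.079872, 0.140575 (working shown to 6 dp, full precision carried).
D = 0.099042² + 0.108626² + 0.140575² + 0.089457² + 0.118211² + 0.134185² + 0.089457² + 0.079872² + 0.140575² = 0.009809 + 0.011800 + 0.019761 + 0.008003 + 0.013974 + 0.018006 + 0.008003 + 0.006380 + 0.019761 = 0.115496.
So 1 − D = 0.884504, i.e. 0.8845 to 4 decimal places.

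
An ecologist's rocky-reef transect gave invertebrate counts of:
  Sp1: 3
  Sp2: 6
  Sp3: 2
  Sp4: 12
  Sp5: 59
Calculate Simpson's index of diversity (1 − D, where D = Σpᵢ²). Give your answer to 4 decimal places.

0.4536

Total N = 3+6+2+12+59 = 82, so the proportions are 0.036585, 0.073171, 0.02439, 0.146341, 0.719512 (working shown to 6 dp, full precision carried).
D = 0.036585² + 0.073171² + 0.02439² + 0.146341² + 0.719512² = 0.001338 + 0.005354 + 0.000595 + 0.021416 + 0.517698 = 0.546401.
So 1 − D = 0.453599, i.e. 0.4536 to 4 decimal places.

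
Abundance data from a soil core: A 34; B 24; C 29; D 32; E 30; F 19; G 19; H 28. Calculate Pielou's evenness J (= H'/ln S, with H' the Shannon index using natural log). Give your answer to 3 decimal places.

Total N = 34+24+29+32+30+19+19+28 = 215, so the proportions are 0.15814, 0.11163, 0.13488, 0.14884, 0.13953, 0.08837, 0.08837, 0.13023 (working shown to 5 dp, full precision carried).
H' = −Σ pᵢ ln pᵢ = −((-0.29165) + (-0.24475) + (-0.27022) + (-0.28352) + (-0.27481) + (-0.21441) + (-0.21441) + (-0.26547)) = 2.05924.
With S = 8 species, ln S = 2.07944, so J = 2.05924/2.07944 = 0.99028, i.e. 0.990 to 3 decimal places.

0.990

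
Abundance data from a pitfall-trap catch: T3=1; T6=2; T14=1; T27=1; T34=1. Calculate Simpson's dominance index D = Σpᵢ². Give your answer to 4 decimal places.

Total N = 1+2+1+1+1 = 6, so the proportions are 0.166667, 0.333333, 0.166667, 0.166667, 0.166667 (working shown to 6 dp, full precision carried).
D = 0.166667² + 0.333333² + 0.166667² + 0.166667² + 0.166667² = 0.027778 + 0.111111 + 0.027778 + 0.027778 + 0.027778 = 0.222222.
To 4 decimal places, D = 0.2222.

0.2222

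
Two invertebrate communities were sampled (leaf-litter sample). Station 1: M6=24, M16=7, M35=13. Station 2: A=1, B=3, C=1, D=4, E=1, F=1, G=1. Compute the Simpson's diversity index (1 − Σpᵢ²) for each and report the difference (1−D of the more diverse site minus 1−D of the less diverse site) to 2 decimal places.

Station 1: N=44, proportions 0.5455, 0.1591, 0.2955, giving 1−D = 0.5899 (working shown to 4 dp, full precision carried).
Station 2: N=12, proportions 0.0833, 0.25, 0.0833, 0.3333, 0.0833, 0.0833, 0.0833, giving 1−D = 0.7917.
Difference = |0.5899 − 0.7917| = 0.2018, i.e. 0.20 to 2 decimal places.

0.20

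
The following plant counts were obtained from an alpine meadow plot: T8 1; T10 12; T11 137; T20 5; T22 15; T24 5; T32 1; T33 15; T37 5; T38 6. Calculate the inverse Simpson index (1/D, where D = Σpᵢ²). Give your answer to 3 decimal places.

Total N = 1+12+137+5+15+5+1+15+5+6 = 202, so the proportions are 0.00495, 0.059406, 0.678218, 0.024752, 0.074257, 0.024752, 0.00495, 0.074257, 0.024752, 0.029703 (working shown to 6 dp, full precision carried).
D = 0.00495² + 0.059406² + 0.678218² + 0.024752² + 0.074257² + 0.024752² + 0.00495² + 0.074257² + 0.024752² + 0.029703² = 0.000025 + 0.003529 + 0.459979 + 0.000613 + 0.005514 + 0.000613 + 0.000025 + 0.005514 + 0.000613 + 0.000882 = 0.477306.
So 1/D = 2.09509, i.e. 2.095 to 3 decimal places.

2.095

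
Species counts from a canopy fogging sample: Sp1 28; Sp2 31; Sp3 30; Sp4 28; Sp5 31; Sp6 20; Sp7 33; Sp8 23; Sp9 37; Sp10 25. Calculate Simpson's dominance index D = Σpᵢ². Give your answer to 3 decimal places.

Total N = 28+31+30+28+31+20+33+23+37+25 = 286, so the proportions are 0.0979, 0.10839, 0.1049, 0.0979, 0.10839, 0.06993, 0.11538, 0.08042, 0.12937, 0.08741 (working shown to 5 dp, full precision carried).
D = 0.0979² + 0.10839² + 0.1049² + 0.0979² + 0.10839² + 0.06993² + 0.11538² + 0.08042² + 0.12937² + 0.08741² = 0.00958 + 0.01175 + 0.01100 + 0.00958 + 0.01175 + 0.00489 + 0.01331 + 0.00647 + 0.01674 + 0.00764 = 0.10272.
To 3 decimal places, D = 0.103.

0.103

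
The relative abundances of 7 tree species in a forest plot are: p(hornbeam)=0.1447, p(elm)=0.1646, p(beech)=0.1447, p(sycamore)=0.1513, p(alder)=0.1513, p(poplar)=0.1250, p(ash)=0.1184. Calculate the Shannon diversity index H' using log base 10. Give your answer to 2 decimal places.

Each pᵢ log₁₀ pᵢ term (working shown to 4 dp, full precision carried): 0.1447×(-0.8395)=-0.1215, 0.1646×(-0.7836)=-0.1290, 0.1447×(-0.8395)=-0.1215, 0.1513×(-0.8202)=-0.1241, 0.1513×(-0.8202)=-0.1241, 0.125×(-0.9031)=-0.1129, 0.1184×(-0.9266)=-0.1097.
Sum = -0.8427, so H' = 0.84.

0.84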